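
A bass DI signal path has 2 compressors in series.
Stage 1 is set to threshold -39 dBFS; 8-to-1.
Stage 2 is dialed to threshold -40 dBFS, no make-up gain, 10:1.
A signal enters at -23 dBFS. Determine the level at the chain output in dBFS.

Stage 1: 16 dB above -39 dBFS, reduced 8:1 to 2 dB above → -37 dBFS.
Stage 2: overshoot 3 dB → 3/10 = 0.3 dB → -39.7 dBFS.

-39.7 dBFS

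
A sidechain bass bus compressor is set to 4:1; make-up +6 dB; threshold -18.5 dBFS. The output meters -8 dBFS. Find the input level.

-0.5 dBFS

Before make-up, the level was -8 − 6 = -14 dBFS.
Post-compression overshoot = -14 − (-18.5) = 4.5 dB.
Before 4:1 compression the overshoot was 4.5 × 4 = 18 dB, so input = -18.5 + 18 = -0.5 dBFS.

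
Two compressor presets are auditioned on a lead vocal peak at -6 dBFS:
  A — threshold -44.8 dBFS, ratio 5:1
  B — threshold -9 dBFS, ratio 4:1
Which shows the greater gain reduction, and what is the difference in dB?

A, by 28.79 dB

A: 38.8 dB over, compressed to 7.76 dB over, so 31.04 dB of GR.
B: 3 dB over, compressed to 0.75 dB over, so 2.25 dB of GR.
A reduces 28.79 dB more.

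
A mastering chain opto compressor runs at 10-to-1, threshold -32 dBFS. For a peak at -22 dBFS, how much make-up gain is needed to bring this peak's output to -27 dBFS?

4 dB

The peak compresses to -32 + 10/10 = -31 dBFS.
To reach -27 dBFS requires -27 − (-31) = 4 dB of make-up.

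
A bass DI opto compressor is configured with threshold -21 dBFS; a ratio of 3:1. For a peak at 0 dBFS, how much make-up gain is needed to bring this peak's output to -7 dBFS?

7 dB

Overshoot 21 dB → 21/3 = 7 dB after compression, so the compressed level is -21 + 7 = -14 dBFS.
Make-up = target − compressed = -7 − (-14) = 7 dB.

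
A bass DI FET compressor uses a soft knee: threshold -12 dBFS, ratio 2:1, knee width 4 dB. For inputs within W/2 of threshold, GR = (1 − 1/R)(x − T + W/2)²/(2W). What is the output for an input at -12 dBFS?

x − T + W/2 = -12 − (-12) + 2 = 2.
GR = (1 − 1/2) × 2² / 8 = 0.5 × 4 / 8 = 0.25 dB.
Output = -12 − 0.25 = -12.25 dBFS.

-12.25 dBFS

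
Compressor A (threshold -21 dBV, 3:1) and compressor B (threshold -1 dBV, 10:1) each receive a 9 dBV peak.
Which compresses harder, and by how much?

A, by 11 dB

A: GR = 30 − 30/3 = 20 dB.
B: GR = 10 − 10/10 = 9 dB.
Difference: 11 dB in favour of A.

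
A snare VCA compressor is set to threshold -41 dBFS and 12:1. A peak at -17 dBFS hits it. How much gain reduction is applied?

22 dB

-17 dBFS exceeds the threshold by 24 dB.
A 12:1 ratio leaves 2 dB of that excess.
So the signal is attenuated by 24 − 2 = 22 dB.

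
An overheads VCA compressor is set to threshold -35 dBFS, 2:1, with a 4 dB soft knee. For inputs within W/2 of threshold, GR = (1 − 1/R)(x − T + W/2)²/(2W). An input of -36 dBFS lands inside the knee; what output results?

x − T + W/2 = -36 − (-35) + 2 = 1.
GR = (1 − 1/2) × 1² / 8 = 0.5 × 1 / 8 = 0.0625 dB.
Output = -36 − 0.0625 = -36.0625 dBFS.

-36.0625 dBFS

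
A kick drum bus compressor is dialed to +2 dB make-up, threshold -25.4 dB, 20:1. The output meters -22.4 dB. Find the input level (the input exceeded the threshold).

Remove make-up: -22.4 − 2 = -24.4 dB.
The compressed level sits -24.4 − (-25.4) = 1 dB over threshold.
Undo the ratio: input overshoot = 1 × 20 = 20 dB, giving input = -5.4 dB.

-5.4 dB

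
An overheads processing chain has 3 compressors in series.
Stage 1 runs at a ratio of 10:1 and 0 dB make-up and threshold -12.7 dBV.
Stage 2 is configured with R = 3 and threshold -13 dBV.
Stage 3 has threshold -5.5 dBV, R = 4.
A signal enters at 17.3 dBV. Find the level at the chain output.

Stage 1: 17.3 dBV is 30 dB over -12.7 dBV; at 10:1 that becomes 3 dB over, giving -9.7 dBV.
Stage 2: -9.7 dBV is 3.3 dB over -13 dBV; at 3:1 that becomes 1.1 dB over, giving -11.9 dBV.
Stage 3: -11.9 dBV is at or below the -5.5 dBV threshold — no compression; output -11.9 dBV.

-11.9 dBV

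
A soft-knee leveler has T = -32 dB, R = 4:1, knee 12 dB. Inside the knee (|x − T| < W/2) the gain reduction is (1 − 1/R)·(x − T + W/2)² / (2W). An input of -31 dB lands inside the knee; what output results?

-32.53125 dB

x − T + W/2 = -31 − (-32) + 6 = 7.
GR = (1 − 1/4) × 7² / 24 = 0.75 × 49 / 24 = 1.53125 dB.
Output = -31 − 1.53125 = -32.53125 dB.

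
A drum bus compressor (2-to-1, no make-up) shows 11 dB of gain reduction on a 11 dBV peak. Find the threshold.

Gain reduction = 11 − 0 = 11 dB; output overshoot = GR / (R − 1) = 11 / 1 = 11 dB.
Threshold = output − output overshoot = 0 − 11 = -11 dBV.

-11 dBV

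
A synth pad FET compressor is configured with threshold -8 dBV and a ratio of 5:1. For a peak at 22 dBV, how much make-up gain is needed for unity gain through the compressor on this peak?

24 dB

Overshoot 30 dB → 30/5 = 6 dB after compression, so the compressed level is -8 + 6 = -2 dBV.
Make-up = target − compressed = 22 − (-2) = 24 dB.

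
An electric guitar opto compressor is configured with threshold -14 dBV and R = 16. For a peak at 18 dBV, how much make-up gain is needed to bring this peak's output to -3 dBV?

9 dB

Without make-up, output = threshold + overshoot/16 = -14 + 2 = -12 dBV.
Gap to target: 9 dB.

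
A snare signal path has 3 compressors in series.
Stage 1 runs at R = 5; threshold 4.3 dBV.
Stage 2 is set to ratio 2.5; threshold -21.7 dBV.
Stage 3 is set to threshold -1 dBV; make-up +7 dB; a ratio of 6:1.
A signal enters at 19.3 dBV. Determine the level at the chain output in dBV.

Stage 1: 15 dB above 4.3 dBV, reduced 5:1 to 3 dB above → 7.3 dBV.
Stage 2: 29 dB above -21.7 dBV, reduced 2.5:1 to 11.6 dB above → -10.1 dBV.
Stage 3: below threshold (-10.1 ≤ -1); passes unchanged; make-up brings it to -3.1 dBV.

-3.1 dBV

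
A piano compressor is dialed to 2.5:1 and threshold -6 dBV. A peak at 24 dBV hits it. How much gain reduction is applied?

18 dB

24 dBV exceeds the threshold by 30 dB.
A 2.5:1 ratio leaves 12 dB of that excess.
GR = overshoot in − overshoot out = 30 − 12 = 18 dB.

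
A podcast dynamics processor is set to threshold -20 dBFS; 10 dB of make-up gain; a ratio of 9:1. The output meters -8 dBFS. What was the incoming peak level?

-2 dBFS

Stripping the +10 dB make-up gives -18 dBFS at the gain stage.
Post-compression overshoot = -18 − (-20) = 2 dB.
Undo the ratio: input overshoot = 2 × 9 = 18 dB, giving input = -2 dBFS.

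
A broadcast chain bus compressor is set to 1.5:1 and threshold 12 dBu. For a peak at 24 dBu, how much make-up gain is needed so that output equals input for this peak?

4 dB

The peak compresses to 12 + 12/1.5 = 20 dBu.
To reach 24 dBu requires 24 − 20 = 4 dB of make-up.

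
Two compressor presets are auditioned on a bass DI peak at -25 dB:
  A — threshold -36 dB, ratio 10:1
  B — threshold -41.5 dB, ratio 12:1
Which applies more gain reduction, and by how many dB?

A: 11 dB over, compressed to 1.1 dB over, so 9.9 dB of GR.
B: 16.5 dB over, compressed to 1.375 dB over, so 15.125 dB of GR.
B reduces 5.225 dB more.

B, by 5.225 dB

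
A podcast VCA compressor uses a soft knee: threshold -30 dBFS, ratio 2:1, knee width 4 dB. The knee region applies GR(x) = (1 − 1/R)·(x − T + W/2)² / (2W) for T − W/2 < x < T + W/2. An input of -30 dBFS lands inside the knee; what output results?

x − T + W/2 = -30 − (-30) + 2 = 2.
GR = (1 − 1/2) × 2² / 8 = 0.5 × 4 / 8 = 0.25 dB.
Output = -30 − 0.25 = -30.25 dBFS.

-30.25 dBFS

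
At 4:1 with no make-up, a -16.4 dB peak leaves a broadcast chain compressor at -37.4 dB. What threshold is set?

-44.4 dB

Input is 28 dB above T (since output overshoot × R = input overshoot: (-37.4 − T)·4 = -16.4 − T gives T = -44.4 dB).
Check: -44.4 + (-16.4 − (-44.4))/4 = -44.4 + 7 = -37.4 dB. ✓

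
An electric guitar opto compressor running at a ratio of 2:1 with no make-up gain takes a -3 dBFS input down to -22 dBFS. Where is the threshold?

Gain reduction = -3 − (-22) = 19 dB; output overshoot = GR / (R − 1) = 19 / 1 = 19 dB.
Threshold = output − output overshoot = -22 − 19 = -41 dBFS.

-41 dBFS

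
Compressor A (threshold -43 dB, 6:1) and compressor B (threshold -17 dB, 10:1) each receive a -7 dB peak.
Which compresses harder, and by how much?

A: overshoot 36 dB → output overshoot 6 dB → GR 30 dB.
B: overshoot 10 dB → output overshoot 1 dB → GR 9 dB.
Difference: 21 dB in favour of A.

A, by 21 dB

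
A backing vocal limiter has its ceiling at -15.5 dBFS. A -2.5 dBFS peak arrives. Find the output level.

-15.5 dBFS

A brickwall limiter is an ∞:1 compressor: any input above the ceiling is clamped to -15.5 dBFS.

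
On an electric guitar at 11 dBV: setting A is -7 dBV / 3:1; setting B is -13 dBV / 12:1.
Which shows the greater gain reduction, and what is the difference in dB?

B, by 10 dB

A: 18 dB over, compressed to 6 dB over, so 12 dB of GR.
B: 24 dB over, compressed to 2 dB over, so 22 dB of GR.
B reduces 10 dB more.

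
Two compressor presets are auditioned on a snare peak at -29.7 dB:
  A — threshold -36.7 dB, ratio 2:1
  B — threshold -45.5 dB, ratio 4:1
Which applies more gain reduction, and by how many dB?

A: 7 dB over, compressed to 3.5 dB over, so 3.5 dB of GR.
B: 15.8 dB over, compressed to 3.95 dB over, so 11.85 dB of GR.
Difference: 8.35 dB in favour of B.

B, by 8.35 dB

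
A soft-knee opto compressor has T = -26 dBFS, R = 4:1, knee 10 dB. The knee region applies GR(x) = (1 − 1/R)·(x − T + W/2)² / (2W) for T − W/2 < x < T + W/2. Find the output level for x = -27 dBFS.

x − T + W/2 = -27 − (-26) + 5 = 4.
GR = (1 − 1/4) × 4² / 20 = 0.75 × 16 / 20 = 0.6 dB.
Output = -27 − 0.6 = -27.6 dBFS.

-27.6 dBFS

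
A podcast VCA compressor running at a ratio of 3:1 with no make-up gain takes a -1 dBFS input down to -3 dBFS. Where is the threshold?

Gain reduction = -1 − (-3) = 2 dB; output overshoot = GR / (R − 1) = 2 / 2 = 1 dB.
Threshold = output − output overshoot = -3 − 1 = -4 dBFS.

-4 dBFS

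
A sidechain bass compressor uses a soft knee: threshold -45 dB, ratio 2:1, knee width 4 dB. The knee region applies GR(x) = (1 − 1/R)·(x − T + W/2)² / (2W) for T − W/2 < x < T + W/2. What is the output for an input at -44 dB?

-44.5625 dB

x − T + W/2 = -44 − (-45) + 2 = 3.
GR = (1 − 1/2) × 3² / 8 = 0.5 × 9 / 8 = 0.5625 dB.
Output = -44 − 0.5625 = -44.5625 dB.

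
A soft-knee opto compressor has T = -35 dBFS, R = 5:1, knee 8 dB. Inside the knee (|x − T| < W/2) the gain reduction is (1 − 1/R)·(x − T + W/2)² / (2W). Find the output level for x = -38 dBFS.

-38.05 dBFS

x − T + W/2 = -38 − (-35) + 4 = 1.
GR = (1 − 1/5) × 1² / 16 = 0.8 × 1 / 16 = 0.05 dB.
Output = -38 − 0.05 = -38.05 dBFS.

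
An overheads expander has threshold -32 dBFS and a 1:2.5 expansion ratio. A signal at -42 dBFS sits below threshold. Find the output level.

The input is 10 dB below the -32 dBFS threshold.
A 1:2.5 expander multiplies undershoot by 2.5: 10 × 2.5 = 25 dB below threshold.
Output = -32 − 25 = -57 dBFS.

-57 dBFS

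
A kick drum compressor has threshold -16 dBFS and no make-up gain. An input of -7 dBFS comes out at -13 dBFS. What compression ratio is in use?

3:1

Input overshoot = -7 − (-16) = 9 dB; output overshoot = -13 − (-16) = 3 dB.
Ratio = 9 / 3 = 3.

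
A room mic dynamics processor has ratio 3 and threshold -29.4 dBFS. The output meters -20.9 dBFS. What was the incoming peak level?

-3.9 dBFS

That's 8.5 dB above the -29.4 dBFS threshold.
Input overshoot = R × output overshoot = 25.5 dB → input = -29.4 + 25.5 = -3.9 dBFS.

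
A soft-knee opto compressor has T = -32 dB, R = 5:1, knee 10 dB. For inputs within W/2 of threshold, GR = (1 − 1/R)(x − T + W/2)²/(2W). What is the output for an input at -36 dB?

-36.04 dB

x − T + W/2 = -36 − (-32) + 5 = 1.
GR = (1 − 1/5) × 1² / 20 = 0.8 × 1 / 20 = 0.04 dB.
Output = -36 − 0.04 = -36.04 dB.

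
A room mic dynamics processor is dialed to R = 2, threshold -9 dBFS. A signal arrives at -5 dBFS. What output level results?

Overshoot: -5 − (-9) = 4 dB.
At 2:1 the overshoot is divided by 2, leaving 2 dB above threshold.
So the level is -9 + 2 = -7 dBFS.

-7 dBFS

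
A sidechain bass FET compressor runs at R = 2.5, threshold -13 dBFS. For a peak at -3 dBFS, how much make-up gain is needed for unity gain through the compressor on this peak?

6 dB

Without make-up, output = threshold + overshoot/2.5 = -13 + 4 = -9 dBFS.
Gap to target: 6 dB.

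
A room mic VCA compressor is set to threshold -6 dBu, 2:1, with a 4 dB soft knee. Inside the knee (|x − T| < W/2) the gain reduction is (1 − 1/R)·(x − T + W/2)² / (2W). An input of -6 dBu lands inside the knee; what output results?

-6.25 dBu

x − T + W/2 = -6 − (-6) + 2 = 2.
GR = (1 − 1/2) × 2² / 8 = 0.5 × 4 / 8 = 0.25 dB.
Output = -6 − 0.25 = -6.25 dBu.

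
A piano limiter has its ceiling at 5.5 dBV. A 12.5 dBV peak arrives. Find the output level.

The limiter clamps the peak to its 5.5 dBV ceiling.

5.5 dBV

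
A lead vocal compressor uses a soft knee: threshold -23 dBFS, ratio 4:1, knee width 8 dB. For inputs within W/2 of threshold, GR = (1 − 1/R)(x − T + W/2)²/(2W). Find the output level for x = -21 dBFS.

x − T + W/2 = -21 − (-23) + 4 = 6.
GR = (1 − 1/4) × 6² / 16 = 0.75 × 36 / 16 = 1.6875 dB.
Output = -21 − 1.6875 = -22.6875 dBFS.

-22.6875 dBFS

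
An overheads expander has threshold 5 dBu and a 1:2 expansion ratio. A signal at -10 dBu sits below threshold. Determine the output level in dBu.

Undershoot = 5 − (-10) = 15 dB.
At 1:2, that expands to 30 dB under threshold.
Output = 5 − 30 = -25 dBu.

-25 dBu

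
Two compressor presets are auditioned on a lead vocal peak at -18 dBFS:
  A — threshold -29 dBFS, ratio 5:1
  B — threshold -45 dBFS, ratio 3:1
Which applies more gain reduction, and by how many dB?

B, by 9.2 dB

A: overshoot 11 dB → output overshoot 2.2 dB → GR 8.8 dB.
B: overshoot 27 dB → output overshoot 9 dB → GR 18 dB.
Difference: 9.2 dB in favour of B.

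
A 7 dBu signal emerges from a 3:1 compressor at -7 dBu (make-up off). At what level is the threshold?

Let T be the threshold. Output overshoot = (input overshoot)/R, so -7 − T = (7 − T)/3.
3·(-7 − T) = 7 − T → 2·T = -21 − 7 = -28.
T = -28/2 = -14 dBu.

-14 dBu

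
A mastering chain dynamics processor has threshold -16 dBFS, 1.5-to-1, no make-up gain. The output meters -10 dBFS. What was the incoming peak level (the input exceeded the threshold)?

-7 dBFS

That's 6 dB above the -16 dBFS threshold.
Input overshoot = R × output overshoot = 9 dB → input = -16 + 9 = -7 dBFS.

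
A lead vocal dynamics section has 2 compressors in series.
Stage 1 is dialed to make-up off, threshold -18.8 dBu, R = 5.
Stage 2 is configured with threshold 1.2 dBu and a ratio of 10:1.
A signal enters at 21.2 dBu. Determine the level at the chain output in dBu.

-10.8 dBu

Stage 1: overshoot 40 dB → 40/5 = 8 dB → -10.8 dBu.
Stage 2: below threshold (-10.8 ≤ 1.2); passes unchanged; output -10.8 dBu.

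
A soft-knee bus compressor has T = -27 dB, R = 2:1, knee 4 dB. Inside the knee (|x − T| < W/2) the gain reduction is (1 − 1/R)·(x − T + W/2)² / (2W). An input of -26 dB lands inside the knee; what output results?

-26.5625 dB

x − T + W/2 = -26 − (-27) + 2 = 3.
GR = (1 − 1/2) × 3² / 8 = 0.5 × 9 / 8 = 0.5625 dB.
Output = -26 − 0.5625 = -26.5625 dB.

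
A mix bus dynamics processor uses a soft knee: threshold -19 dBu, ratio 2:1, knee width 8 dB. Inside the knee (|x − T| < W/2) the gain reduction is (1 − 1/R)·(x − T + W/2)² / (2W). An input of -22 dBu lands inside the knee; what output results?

x − T + W/2 = -22 − (-19) + 4 = 1.
GR = (1 − 1/2) × 1² / 16 = 0.5 × 1 / 16 = 0.03125 dB.
Output = -22 − 0.03125 = -22.03125 dBu.

-22.03125 dBu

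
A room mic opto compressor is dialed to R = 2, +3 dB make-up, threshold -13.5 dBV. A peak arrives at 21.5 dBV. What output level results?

The input is 35 dB above the -13.5 dBV threshold.
2:1 compression reduces that to 35/2 = 17.5 dB over.
Output = -13.5 + 17.5 = 4 dBV; make-up adds 3 dB, giving 7 dBV.

7 dBV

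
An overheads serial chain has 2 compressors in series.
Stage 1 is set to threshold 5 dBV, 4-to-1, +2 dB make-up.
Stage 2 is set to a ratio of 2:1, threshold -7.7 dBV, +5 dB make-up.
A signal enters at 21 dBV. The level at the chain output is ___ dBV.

Stage 1: overshoot 16 dB → 16/4 = 4 dB → 9 dBV; +2 dB make-up → 11 dBV.
Stage 2: overshoot 18.7 dB → 18.7/2 = 9.35 dB → 1.65 dBV; +5 dB make-up → 6.65 dBV.

6.65 dBV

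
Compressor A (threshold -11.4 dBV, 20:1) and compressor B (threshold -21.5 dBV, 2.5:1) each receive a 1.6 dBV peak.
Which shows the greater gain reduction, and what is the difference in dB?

A: 13 dB over, compressed to 0.65 dB over, so 12.35 dB of GR.
B: 23.1 dB over, compressed to 9.24 dB over, so 13.86 dB of GR.
B reduces 1.51 dB more.

B, by 1.51 dB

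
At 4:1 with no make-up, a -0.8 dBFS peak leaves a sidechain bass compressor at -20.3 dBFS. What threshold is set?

Gain reduction = -0.8 − (-20.3) = 19.5 dB; output overshoot = GR / (R − 1) = 19.5 / 3 = 6.5 dB.
Threshold = output − output overshoot = -20.3 − 6.5 = -26.8 dBFS.

-26.8 dBFS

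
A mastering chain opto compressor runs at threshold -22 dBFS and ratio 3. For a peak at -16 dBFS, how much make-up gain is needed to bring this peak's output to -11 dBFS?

The peak compresses to -22 + 6/3 = -20 dBFS.
To reach -11 dBFS requires -11 − (-20) = 9 dB of make-up.

9 dB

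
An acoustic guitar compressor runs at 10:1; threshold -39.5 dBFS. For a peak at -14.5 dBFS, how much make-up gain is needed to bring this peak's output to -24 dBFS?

13 dB

Without make-up, output = threshold + overshoot/10 = -39.5 + 2.5 = -37 dBFS.
Gap to target: 13 dB.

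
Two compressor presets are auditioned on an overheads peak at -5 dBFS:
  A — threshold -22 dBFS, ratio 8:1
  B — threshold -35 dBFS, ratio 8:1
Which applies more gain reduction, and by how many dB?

B, by 11.375 dB

A: 17 dB over, compressed to 2.125 dB over, so 14.875 dB of GR.
B: 30 dB over, compressed to 3.75 dB over, so 26.25 dB of GR.
Difference: 11.375 dB in favour of B.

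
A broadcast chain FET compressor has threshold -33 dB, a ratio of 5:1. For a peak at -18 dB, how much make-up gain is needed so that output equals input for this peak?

12 dB

The peak compresses to -33 + 15/5 = -30 dB.
To reach -18 dB requires -18 − (-30) = 12 dB of make-up.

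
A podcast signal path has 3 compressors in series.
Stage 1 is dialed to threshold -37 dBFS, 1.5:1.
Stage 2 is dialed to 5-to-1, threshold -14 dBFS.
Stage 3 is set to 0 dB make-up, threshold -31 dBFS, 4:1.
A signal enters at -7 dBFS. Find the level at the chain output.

Stage 1: overshoot 30 dB → 30/1.5 = 20 dB → -17 dBFS.
Stage 2: -17 dBFS is at or below the -14 dBFS threshold — no compression; output -17 dBFS.
Stage 3: -17 dBFS is 14 dB over -31 dBFS; at 4:1 that becomes 3.5 dB over, giving -27.5 dBFS.

-27.5 dBFS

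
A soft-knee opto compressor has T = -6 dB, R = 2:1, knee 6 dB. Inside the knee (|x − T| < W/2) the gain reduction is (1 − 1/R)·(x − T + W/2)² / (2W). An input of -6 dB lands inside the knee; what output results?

x − T + W/2 = -6 − (-6) + 3 = 3.
GR = (1 − 1/2) × 3² / 12 = 0.5 × 9 / 12 = 0.375 dB.
Output = -6 − 0.375 = -6.375 dB.

-6.375 dB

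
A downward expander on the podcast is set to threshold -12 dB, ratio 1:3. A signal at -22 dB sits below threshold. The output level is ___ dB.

The input is 10 dB below the -12 dB threshold.
A 1:3 expander multiplies undershoot by 3: 10 × 3 = 30 dB below threshold.
Output = -12 − 30 = -42 dB.

-42 dB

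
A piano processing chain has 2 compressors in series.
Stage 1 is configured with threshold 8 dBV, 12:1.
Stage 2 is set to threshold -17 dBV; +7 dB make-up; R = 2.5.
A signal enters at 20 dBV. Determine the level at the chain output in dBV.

0.4 dBV

Stage 1: 20 dBV is 12 dB over 8 dBV; at 12:1 that becomes 1 dB over, giving 9 dBV.
Stage 2: 9 dBV is 26 dB over -17 dBV; at 2.5:1 that becomes 10.4 dB over, giving -6.6 dBV; +7 dB make-up → 0.4 dBV.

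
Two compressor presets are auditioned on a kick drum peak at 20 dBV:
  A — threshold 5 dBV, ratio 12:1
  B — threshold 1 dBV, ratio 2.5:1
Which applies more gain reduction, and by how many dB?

A, by 2.35 dB

A: overshoot 15 dB → output overshoot 1.25 dB → GR 13.75 dB.
B: overshoot 19 dB → output overshoot 7.6 dB → GR 11.4 dB.
A applies 2.35 dB more gain reduction.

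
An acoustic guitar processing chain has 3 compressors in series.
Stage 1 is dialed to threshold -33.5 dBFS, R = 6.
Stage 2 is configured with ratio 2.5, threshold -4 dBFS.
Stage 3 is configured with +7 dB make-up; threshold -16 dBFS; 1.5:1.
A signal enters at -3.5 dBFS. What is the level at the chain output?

Stage 1: 30 dB above -33.5 dBFS, reduced 6:1 to 5 dB above → -28.5 dBFS.
Stage 2: below threshold (-28.5 ≤ -4); passes unchanged; output -28.5 dBFS.
Stage 3: -28.5 dBFS ≤ -16 dBFS, so stage 3 doesn't engage; make-up brings it to -21.5 dBFS.

-21.5 dBFS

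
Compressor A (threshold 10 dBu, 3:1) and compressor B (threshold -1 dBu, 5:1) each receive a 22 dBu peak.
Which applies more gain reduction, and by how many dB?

B, by 10.4 dB

A: overshoot 12 dB → output overshoot 4 dB → GR 8 dB.
B: overshoot 23 dB → output overshoot 4.6 dB → GR 18.4 dB.
B reduces 10.4 dB more.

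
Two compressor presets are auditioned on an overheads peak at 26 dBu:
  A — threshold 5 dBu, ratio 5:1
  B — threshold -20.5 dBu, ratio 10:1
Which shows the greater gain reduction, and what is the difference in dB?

B, by 25.05 dB

A: GR = 21 − 21/5 = 16.8 dB.
B: GR = 46.5 − 46.5/10 = 41.85 dB.
B reduces 25.05 dB more.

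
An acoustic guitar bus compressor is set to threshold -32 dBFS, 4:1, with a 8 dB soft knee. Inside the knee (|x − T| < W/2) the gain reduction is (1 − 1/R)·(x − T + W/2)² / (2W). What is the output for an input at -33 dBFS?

x − T + W/2 = -33 − (-32) + 4 = 3.
GR = (1 − 1/4) × 3² / 16 = 0.75 × 9 / 16 = 0.421875 dB.
Output = -33 − 0.421875 = -33.421875 dBFS.

-33.421875 dBFS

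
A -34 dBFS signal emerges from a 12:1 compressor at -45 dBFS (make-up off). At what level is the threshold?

-46 dBFS

Input is 12 dB above T (since output overshoot × R = input overshoot: (-45 − T)·12 = -34 − T gives T = -46 dBFS).
Check: -46 + (-34 − (-46))/12 = -46 + 1 = -45 dBFS. ✓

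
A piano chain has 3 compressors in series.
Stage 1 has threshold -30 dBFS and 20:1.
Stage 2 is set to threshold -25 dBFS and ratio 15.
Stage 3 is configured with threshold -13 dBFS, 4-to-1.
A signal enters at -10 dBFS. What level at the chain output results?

Stage 1: -10 dBFS is 20 dB over -30 dBFS; at 20:1 that becomes 1 dB over, giving -29 dBFS.
Stage 2: below threshold (-29 ≤ -25); passes unchanged; output -29 dBFS.
Stage 3: -29 dBFS ≤ -13 dBFS, so stage 3 doesn't engage; output -29 dBFS.

-29 dBFS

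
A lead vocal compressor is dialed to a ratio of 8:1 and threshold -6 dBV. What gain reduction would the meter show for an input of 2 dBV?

Overshoot = 2 − (-6) = 8 dB.
After 8:1 compression the overshoot becomes 8/8 = 1 dB.
GR = overshoot in − overshoot out = 8 − 1 = 7 dB.

7 dB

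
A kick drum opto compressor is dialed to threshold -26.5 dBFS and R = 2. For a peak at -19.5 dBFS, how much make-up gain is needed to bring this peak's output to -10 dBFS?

13 dB

The peak compresses to -26.5 + 7/2 = -23 dBFS.
To reach -10 dBFS requires -10 − (-23) = 13 dB of make-up.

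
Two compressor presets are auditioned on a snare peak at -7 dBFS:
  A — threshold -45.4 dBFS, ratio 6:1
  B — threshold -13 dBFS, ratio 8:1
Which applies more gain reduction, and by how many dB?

A, by 26.75 dB

A: 38.4 dB over, compressed to 6.4 dB over, so 32 dB of GR.
B: 6 dB over, compressed to 0.75 dB over, so 5.25 dB of GR.
Difference: 26.75 dB in favour of A.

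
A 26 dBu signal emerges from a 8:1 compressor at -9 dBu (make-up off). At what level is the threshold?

-14 dBu

Let T be the threshold. Output overshoot = (input overshoot)/R, so -9 − T = (26 − T)/8.
8·(-9 − T) = 26 − T → 7·T = -72 − 26 = -98.
T = -98/7 = -14 dBu.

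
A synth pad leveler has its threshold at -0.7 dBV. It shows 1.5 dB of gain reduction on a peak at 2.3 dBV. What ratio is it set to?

Input overshoot = 2.3 − (-0.7) = 3 dB.
Output overshoot = 3 − 1.5 = 1.5 dB.
Ratio = input overshoot / output overshoot = 3 / 1.5 = 2.

2:1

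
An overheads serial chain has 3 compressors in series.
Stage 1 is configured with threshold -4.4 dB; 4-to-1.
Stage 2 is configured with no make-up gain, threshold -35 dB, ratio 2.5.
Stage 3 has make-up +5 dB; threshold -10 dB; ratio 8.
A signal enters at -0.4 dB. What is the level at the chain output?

-17.36 dB

Stage 1: 4 dB above -4.4 dB, reduced 4:1 to 1 dB above → -3.4 dB.
Stage 2: 31.6 dB above -35 dB, reduced 2.5:1 to 12.64 dB above → -22.36 dB.
Stage 3: below threshold (-22.36 ≤ -10); passes unchanged; make-up brings it to -17.36 dB.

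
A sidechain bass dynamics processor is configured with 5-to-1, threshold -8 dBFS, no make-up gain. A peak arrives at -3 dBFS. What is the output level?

-7 dBFS

-3 dBFS sits 5 dB over threshold.
The 5 dB excess becomes 1 dB after 5:1 reduction.
Output = -8 + 1 = -7 dBFS.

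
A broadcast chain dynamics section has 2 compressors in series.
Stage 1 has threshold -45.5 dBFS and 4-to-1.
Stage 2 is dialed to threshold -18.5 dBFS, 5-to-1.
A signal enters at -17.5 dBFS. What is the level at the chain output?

-38.5 dBFS

Stage 1: 28 dB above -45.5 dBFS, reduced 4:1 to 7 dB above → -38.5 dBFS.
Stage 2: -38.5 dBFS ≤ -18.5 dBFS, so stage 2 doesn't engage; output -38.5 dBFS.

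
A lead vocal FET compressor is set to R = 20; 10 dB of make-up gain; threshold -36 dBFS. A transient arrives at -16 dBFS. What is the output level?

-25 dBFS

The input is 20 dB above the -36 dBFS threshold.
At 20:1 the overshoot is divided by 20, leaving 1 dB above threshold.
That puts the output at -35 dBFS; make-up adds 10 dB, giving -25 dBFS.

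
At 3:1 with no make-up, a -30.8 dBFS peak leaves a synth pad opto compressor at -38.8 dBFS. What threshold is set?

Let T be the threshold. Output overshoot = (input overshoot)/R, so -38.8 − T = (-30.8 − T)/3.
3·(-38.8 − T) = -30.8 − T → 2·T = -116.4 − (-30.8) = -85.6.
T = -85.6/2 = -42.8 dBFS.

-42.8 dBFS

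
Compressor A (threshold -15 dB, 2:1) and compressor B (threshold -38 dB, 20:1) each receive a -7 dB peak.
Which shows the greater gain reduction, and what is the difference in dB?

A: GR = 8 − 8/2 = 4 dB.
B: GR = 31 − 31/20 = 29.45 dB.
B reduces 25.45 dB more.

B, by 25.45 dB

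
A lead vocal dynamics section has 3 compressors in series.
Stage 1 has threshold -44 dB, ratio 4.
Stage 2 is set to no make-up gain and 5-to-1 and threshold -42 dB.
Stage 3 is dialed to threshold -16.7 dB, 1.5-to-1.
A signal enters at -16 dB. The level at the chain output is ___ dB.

-41 dB

Stage 1: -16 dB is 28 dB over -44 dB; at 4:1 that becomes 7 dB over, giving -37 dB.
Stage 2: overshoot 5 dB → 5/5 = 1 dB → -41 dB.
Stage 3: below threshold (-41 ≤ -16.7); passes unchanged; output -41 dB.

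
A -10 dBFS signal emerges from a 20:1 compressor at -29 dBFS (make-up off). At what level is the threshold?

Gain reduction = -10 − (-29) = 19 dB; output overshoot = GR / (R − 1) = 19 / 19 = 1 dB.
Threshold = output − output overshoot = -29 − 1 = -30 dBFS.

-30 dBFS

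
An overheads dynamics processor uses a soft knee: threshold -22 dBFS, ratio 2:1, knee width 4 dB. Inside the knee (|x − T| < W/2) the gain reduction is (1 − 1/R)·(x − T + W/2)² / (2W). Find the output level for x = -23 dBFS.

x − T + W/2 = -23 − (-22) + 2 = 1.
GR = (1 − 1/2) × 1² / 8 = 0.5 × 1 / 8 = 0.0625 dB.
Output = -23 − 0.0625 = -23.0625 dBFS.

-23.0625 dBFS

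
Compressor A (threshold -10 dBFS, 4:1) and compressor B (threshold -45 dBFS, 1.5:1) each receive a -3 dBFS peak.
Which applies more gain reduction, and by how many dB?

A: overshoot 7 dB → output overshoot 1.75 dB → GR 5.25 dB.
B: overshoot 42 dB → output overshoot 28 dB → GR 14 dB.
B reduces 8.75 dB more.

B, by 8.75 dB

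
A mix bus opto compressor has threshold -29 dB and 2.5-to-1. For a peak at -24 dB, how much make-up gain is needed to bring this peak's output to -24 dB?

The peak compresses to -29 + 5/2.5 = -27 dB.
To reach -24 dB requires -24 − (-27) = 3 dB of make-up.

3 dB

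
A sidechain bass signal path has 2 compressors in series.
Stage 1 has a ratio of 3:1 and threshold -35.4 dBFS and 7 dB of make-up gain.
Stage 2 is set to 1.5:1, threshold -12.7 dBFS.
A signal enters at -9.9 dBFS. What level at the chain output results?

-19.9 dBFS

Stage 1: 25.5 dB above -35.4 dBFS, reduced 3:1 to 8.5 dB above → -26.9 dBFS; +7 dB make-up → -19.9 dBFS.
Stage 2: -19.9 dBFS is at or below the -12.7 dBFS threshold — no compression; output -19.9 dBFS.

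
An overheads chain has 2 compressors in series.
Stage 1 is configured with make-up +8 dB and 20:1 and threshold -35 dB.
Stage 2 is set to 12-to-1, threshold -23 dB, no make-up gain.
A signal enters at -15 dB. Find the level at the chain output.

Stage 1: overshoot 20 dB → 20/20 = 1 dB → -34 dB; +8 dB make-up → -26 dB.
Stage 2: -26 dB is at or below the -23 dB threshold — no compression; output -26 dB.

-26 dB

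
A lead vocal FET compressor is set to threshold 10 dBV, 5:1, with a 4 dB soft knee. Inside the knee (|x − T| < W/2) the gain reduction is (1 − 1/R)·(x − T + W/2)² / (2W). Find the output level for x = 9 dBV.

x − T + W/2 = 9 − 10 + 2 = 1.
GR = (1 − 1/5) × 1² / 8 = 0.8 × 1 / 8 = 0.1 dB.
Output = 9 − 0.1 = 8.9 dBV.

8.9 dBV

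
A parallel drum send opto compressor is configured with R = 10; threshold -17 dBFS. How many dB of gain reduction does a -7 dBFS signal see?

The signal is 10 dB above threshold.
At 10:1, output sits 10/10 = 1 dB above threshold.
So the signal is attenuated by 10 − 1 = 9 dB.

9 dB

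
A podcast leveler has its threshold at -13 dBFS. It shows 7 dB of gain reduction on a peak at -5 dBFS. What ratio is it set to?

8:1

Input overshoot = -5 − (-13) = 8 dB.
Output overshoot = 8 − 7 = 1 dB.
Ratio = input overshoot / output overshoot = 8 / 1 = 8.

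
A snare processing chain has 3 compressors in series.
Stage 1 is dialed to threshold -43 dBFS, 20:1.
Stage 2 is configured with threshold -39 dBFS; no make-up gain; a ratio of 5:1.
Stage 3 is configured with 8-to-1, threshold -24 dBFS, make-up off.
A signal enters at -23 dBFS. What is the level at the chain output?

-42 dBFS

Stage 1: -23 dBFS is 20 dB over -43 dBFS; at 20:1 that becomes 1 dB over, giving -42 dBFS.
Stage 2: -42 dBFS is at or below the -39 dBFS threshold — no compression; output -42 dBFS.
Stage 3: below threshold (-42 ≤ -24); passes unchanged; output -42 dBFS.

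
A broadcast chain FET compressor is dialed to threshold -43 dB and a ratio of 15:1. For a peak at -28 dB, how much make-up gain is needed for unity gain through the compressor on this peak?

The peak compresses to -43 + 15/15 = -42 dB.
To reach -28 dB requires -28 − (-42) = 14 dB of make-up.

14 dB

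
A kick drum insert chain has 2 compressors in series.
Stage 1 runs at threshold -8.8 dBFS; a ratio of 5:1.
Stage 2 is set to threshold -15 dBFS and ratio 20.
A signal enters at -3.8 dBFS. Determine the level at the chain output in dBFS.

-14.64 dBFS

Stage 1: overshoot 5 dB → 5/5 = 1 dB → -7.8 dBFS.
Stage 2: -7.8 dBFS is 7.2 dB over -15 dBFS; at 20:1 that becomes 0.36 dB over, giving -14.64 dBFS.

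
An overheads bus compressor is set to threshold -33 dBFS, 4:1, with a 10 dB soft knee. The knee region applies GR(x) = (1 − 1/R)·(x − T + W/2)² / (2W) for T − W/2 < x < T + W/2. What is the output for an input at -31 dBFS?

x − T + W/2 = -31 − (-33) + 5 = 7.
GR = (1 − 1/4) × 7² / 20 = 0.75 × 49 / 20 = 1.8375 dB.
Output = -31 − 1.8375 = -32.8375 dBFS.

-32.8375 dBFS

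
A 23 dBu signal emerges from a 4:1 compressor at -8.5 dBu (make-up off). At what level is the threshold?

Let T be the threshold. Output overshoot = (input overshoot)/R, so -8.5 − T = (23 − T)/4.
4·(-8.5 − T) = 23 − T → 3·T = -34 − 23 = -57.
T = -57/3 = -19 dBu.

-19 dBu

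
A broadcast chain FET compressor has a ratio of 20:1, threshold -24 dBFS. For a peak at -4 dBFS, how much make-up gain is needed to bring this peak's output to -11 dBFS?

The peak compresses to -24 + 20/20 = -23 dBFS.
To reach -11 dBFS requires -11 − (-23) = 12 dB of make-up.

12 dB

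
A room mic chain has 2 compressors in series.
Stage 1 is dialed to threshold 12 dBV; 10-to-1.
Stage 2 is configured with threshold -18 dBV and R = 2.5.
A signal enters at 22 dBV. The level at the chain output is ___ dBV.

Stage 1: 10 dB above 12 dBV, reduced 10:1 to 1 dB above → 13 dBV.
Stage 2: 31 dB above -18 dBV, reduced 2.5:1 to 12.4 dB above → -5.6 dBV.

-5.6 dBV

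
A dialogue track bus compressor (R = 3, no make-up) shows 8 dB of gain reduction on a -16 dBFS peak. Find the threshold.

Let T be the threshold. Output overshoot = (input overshoot)/R, so -24 − T = (-16 − T)/3.
3·(-24 − T) = -16 − T → 2·T = -72 − (-16) = -56.
T = -56/2 = -28 dBFS.

-28 dBFS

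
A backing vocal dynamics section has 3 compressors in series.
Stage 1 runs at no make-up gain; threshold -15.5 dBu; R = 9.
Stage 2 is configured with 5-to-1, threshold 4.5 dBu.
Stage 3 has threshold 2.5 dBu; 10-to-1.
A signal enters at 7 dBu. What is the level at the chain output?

Stage 1: 22.5 dB above -15.5 dBu, reduced 9:1 to 2.5 dB above → -13 dBu.
Stage 2: -13 dBu ≤ 4.5 dBu, so stage 2 doesn't engage; output -13 dBu.
Stage 3: -13 dBu is at or below the 2.5 dBu threshold — no compression; output -13 dBu.

-13 dBu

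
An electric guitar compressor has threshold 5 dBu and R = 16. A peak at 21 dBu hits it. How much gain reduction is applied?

21 dBu exceeds the threshold by 16 dB.
After 16:1 compression the overshoot becomes 16/16 = 1 dB.
GR = overshoot in − overshoot out = 16 − 1 = 15 dB.

15 dB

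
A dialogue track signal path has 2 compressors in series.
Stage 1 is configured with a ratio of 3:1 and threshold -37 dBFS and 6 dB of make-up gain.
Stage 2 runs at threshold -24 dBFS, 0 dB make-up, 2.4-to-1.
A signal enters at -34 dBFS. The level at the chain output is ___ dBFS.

Stage 1: -34 dBFS is 3 dB over -37 dBFS; at 3:1 that becomes 1 dB over, giving -36 dBFS; +6 dB make-up → -30 dBFS.
Stage 2: below threshold (-30 ≤ -24); passes unchanged; output -30 dBFS.

-30 dBFS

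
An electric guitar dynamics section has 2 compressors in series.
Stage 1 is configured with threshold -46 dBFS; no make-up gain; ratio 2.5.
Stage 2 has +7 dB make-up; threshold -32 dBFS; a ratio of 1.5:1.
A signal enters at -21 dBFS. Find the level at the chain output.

-29 dBFS

Stage 1: overshoot 25 dB → 25/2.5 = 10 dB → -36 dBFS.
Stage 2: below threshold (-36 ≤ -32); passes unchanged; make-up brings it to -29 dBFS.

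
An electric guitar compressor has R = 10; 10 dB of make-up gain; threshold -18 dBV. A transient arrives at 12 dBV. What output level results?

12 dBV sits 30 dB over threshold.
The 30 dB excess becomes 3 dB after 10:1 reduction.
Output = -18 + 3 = -15 dBV; make-up adds 10 dB, giving -5 dBV.

-5 dBV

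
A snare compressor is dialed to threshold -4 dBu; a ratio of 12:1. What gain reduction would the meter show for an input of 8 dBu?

Overshoot = 8 − (-4) = 12 dB.
After 12:1 compression the overshoot becomes 12/12 = 1 dB.
So the signal is attenuated by 12 − 1 = 11 dB.

11 dB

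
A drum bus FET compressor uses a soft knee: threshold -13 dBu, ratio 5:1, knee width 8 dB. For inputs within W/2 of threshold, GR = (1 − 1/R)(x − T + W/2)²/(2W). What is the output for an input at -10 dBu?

-12.45 dBu

x − T + W/2 = -10 − (-13) + 4 = 7.
GR = (1 − 1/5) × 7² / 16 = 0.8 × 49 / 16 = 2.45 dB.
Output = -10 − 2.45 = -12.45 dBu.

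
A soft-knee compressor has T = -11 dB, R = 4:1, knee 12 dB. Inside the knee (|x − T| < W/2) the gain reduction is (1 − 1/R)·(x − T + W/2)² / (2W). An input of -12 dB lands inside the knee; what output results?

-12.78125 dB

x − T + W/2 = -12 − (-11) + 6 = 5.
GR = (1 − 1/4) × 5² / 24 = 0.75 × 25 / 24 = 0.78125 dB.
Output = -12 − 0.78125 = -12.78125 dB.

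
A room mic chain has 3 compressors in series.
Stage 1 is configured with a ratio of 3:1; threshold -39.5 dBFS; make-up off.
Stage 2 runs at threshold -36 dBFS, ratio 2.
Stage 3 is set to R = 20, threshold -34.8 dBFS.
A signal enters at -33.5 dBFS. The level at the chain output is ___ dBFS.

-37.5 dBFS

Stage 1: 6 dB above -39.5 dBFS, reduced 3:1 to 2 dB above → -37.5 dBFS.
Stage 2: -37.5 dBFS ≤ -36 dBFS, so stage 2 doesn't engage; output -37.5 dBFS.
Stage 3: -37.5 dBFS is at or below the -34.8 dBFS threshold — no compression; output -37.5 dBFS.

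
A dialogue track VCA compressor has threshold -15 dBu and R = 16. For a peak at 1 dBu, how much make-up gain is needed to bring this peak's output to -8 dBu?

Without make-up, output = threshold + overshoot/16 = -15 + 1 = -14 dBu.
Gap to target: 6 dB.

6 dB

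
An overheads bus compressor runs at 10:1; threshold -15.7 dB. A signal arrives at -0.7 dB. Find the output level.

Overshoot: -0.7 − (-15.7) = 15 dB.
At 10:1 the overshoot is divided by 10, leaving 1.5 dB above threshold.
So the level is -15.7 + 1.5 = -14.2 dB.

-14.2 dB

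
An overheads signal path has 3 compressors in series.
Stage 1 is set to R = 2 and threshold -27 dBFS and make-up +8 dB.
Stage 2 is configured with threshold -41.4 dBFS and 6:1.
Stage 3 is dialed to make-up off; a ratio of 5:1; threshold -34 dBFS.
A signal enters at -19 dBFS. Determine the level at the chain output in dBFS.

-37 dBFS

Stage 1: 8 dB above -27 dBFS, reduced 2:1 to 4 dB above → -23 dBFS; +8 dB make-up → -15 dBFS.
Stage 2: 26.4 dB above -41.4 dBFS, reduced 6:1 to 4.4 dB above → -37 dBFS.
Stage 3: -37 dBFS ≤ -34 dBFS, so stage 3 doesn't engage; output -37 dBFS.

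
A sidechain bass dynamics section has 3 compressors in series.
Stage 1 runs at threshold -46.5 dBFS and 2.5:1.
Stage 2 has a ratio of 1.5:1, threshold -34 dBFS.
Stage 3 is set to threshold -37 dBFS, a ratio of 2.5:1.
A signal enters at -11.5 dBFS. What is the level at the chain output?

-35.4 dBFS

Stage 1: -11.5 dBFS is 35 dB over -46.5 dBFS; at 2.5:1 that becomes 14 dB over, giving -32.5 dBFS.
Stage 2: overshoot 1.5 dB → 1.5/1.5 = 1 dB → -33 dBFS.
Stage 3: overshoot 4 dB → 4/2.5 = 1.6 dB → -35.4 dBFS.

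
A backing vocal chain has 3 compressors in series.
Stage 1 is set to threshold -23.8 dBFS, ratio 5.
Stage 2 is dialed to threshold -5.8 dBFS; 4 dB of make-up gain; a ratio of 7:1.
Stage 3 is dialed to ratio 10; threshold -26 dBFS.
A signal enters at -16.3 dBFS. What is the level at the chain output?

Stage 1: overshoot 7.5 dB → 7.5/5 = 1.5 dB → -22.3 dBFS.
Stage 2: -22.3 dBFS is at or below the -5.8 dBFS threshold — no compression; make-up brings it to -18.3 dBFS.
Stage 3: -18.3 dBFS is 7.7 dB over -26 dBFS; at 10:1 that becomes 0.77 dB over, giving -25.23 dBFS.

-25.23 dBFS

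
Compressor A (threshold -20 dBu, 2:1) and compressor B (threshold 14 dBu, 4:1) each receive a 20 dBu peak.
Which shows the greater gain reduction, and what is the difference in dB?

A: overshoot 40 dB → output overshoot 20 dB → GR 20 dB.
B: overshoot 6 dB → output overshoot 1.5 dB → GR 4.5 dB.
A applies 15.5 dB more gain reduction.

A, by 15.5 dB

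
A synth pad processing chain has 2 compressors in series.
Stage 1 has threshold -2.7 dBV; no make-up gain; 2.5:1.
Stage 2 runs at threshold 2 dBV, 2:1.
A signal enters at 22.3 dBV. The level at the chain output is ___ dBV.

Stage 1: 22.3 dBV is 25 dB over -2.7 dBV; at 2.5:1 that becomes 10 dB over, giving 7.3 dBV.
Stage 2: 7.3 dBV is 5.3 dB over 2 dBV; at 2:1 that becomes 2.65 dB over, giving 4.65 dBV.

4.65 dBV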